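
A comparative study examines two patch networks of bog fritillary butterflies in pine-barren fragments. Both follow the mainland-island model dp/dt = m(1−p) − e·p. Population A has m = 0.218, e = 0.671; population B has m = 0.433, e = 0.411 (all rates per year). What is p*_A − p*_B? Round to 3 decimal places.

-0.268

A: p*_A = m/(m+e) = 0.218/0.8890 = 0.2452.
B: p*_B = 0.433/0.8440 = 0.5130.
p*_A − p*_B = 0.2452 − 0.5130 = -0.2678.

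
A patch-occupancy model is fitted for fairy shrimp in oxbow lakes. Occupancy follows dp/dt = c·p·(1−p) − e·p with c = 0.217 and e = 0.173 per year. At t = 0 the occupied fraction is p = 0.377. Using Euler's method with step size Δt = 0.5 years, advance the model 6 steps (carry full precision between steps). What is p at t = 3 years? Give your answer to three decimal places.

0.340

Update rule: p ← p + [c·p·(1−p) − e·p]·Δt with Δt = 0.5.
  1  |  dp/dt·Δt = -0.007127  |  p_1 = 0.369873
  2  |  dp/dt·Δt = -0.006706  |  p_2 = 0.363167
  3  |  dp/dt·Δt = -0.006320  |  p_3 = 0.356846
  4  |  dp/dt·Δt = -0.005966  |  p_4 = 0.350881
  5  |  dp/dt·Δt = -0.005639  |  p_5 = 0.345242
  6  |  dp/dt·Δt = -0.005337  |  p_6 = 0.339905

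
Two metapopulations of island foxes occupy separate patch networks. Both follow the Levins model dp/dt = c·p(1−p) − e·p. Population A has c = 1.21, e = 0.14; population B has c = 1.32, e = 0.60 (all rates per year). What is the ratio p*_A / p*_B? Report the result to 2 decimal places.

A: p*_A = 1 − 0.14/1.21 = 0.8843.
B: p*_B = 1 − 0.60/1.32 = 0.5455.
p*_A / p*_B = 0.8843/0.5455 = 1.6212.

1.62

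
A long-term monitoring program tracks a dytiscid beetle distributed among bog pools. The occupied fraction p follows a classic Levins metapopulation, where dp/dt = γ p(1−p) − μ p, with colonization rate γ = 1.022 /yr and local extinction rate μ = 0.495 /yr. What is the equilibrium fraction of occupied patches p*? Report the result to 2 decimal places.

0.52

Setting dp/dt = 0 and dividing through by p* gives γ·(1−p*) = μ.
So p* = 1 − μ/γ = 1 − 0.495/1.022 = 1 − 0.4843 = 0.5157.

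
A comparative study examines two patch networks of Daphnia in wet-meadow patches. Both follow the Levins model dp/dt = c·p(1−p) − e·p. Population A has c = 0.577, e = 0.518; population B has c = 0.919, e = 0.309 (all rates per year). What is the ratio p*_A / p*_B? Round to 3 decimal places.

A: p*_A = 1 − 0.518/0.577 = 0.1023.
B: p*_B = 1 − 0.309/0.919 = 0.6638.
p*_A / p*_B = 0.1023/0.6638 = 0.1541.

0.154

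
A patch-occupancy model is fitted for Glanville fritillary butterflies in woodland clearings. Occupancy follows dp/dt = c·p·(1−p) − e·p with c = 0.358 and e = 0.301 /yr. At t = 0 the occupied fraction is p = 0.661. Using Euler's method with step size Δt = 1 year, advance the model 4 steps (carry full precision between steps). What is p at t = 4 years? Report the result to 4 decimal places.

Update rule: p ← p + [c·p·(1−p) − e·p]·Δt with Δt = 1.
t = 1: p = 0.66100 + (-0.11874) = 0.54226
t = 2: p = 0.54226 + (-0.07436) = 0.46790
t = 3: p = 0.46790 + (-0.05171) = 0.41619
t = 4: p = 0.41619 + (-0.03829) = 0.37790

0.3779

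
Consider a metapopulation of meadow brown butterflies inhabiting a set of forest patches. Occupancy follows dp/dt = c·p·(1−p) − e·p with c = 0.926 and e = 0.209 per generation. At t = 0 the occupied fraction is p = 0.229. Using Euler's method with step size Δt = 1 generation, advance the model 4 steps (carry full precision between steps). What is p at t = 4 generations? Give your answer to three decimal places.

Update rule: p ← p + [c·p·(1−p) − e·p]·Δt with Δt = 1.
p: 0.22900 → 0.34463  (Δp = +0.11563)
p: 0.34463 → 0.48175  (Δp = +0.13712)
p: 0.48175 → 0.61226  (Δp = +0.13051)
p: 0.61226 → 0.70413  (Δp = +0.09187)

0.704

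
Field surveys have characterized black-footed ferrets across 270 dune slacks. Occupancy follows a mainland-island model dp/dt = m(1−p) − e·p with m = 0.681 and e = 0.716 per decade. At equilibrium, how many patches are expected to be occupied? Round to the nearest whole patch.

p* = m/(m+e) = 0.681/1.3970 = 0.4875.
Expected occupied patches = N × p* = 270 × 0.4875 = 131.62 ≈ 132.

132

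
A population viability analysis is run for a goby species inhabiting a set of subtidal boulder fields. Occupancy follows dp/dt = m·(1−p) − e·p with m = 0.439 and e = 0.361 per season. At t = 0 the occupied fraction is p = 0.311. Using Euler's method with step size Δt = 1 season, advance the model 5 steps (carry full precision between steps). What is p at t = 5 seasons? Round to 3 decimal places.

0.549

Update rule: p ← p + [m·(1−p) − e·p]·Δt with Δt = 1.
p: 0.31100 → 0.50120  (Δp = +0.19020)
p: 0.50120 → 0.53924  (Δp = +0.03804)
p: 0.53924 → 0.54685  (Δp = +0.00761)
p: 0.54685 → 0.54837  (Δp = +0.00152)
p: 0.54837 → 0.54867  (Δp = +0.00030)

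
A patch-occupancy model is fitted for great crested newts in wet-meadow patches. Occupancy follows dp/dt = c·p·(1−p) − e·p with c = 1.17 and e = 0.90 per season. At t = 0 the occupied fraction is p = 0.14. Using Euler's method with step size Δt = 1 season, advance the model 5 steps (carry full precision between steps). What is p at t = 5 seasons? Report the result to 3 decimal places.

Update rule: p ← p + [c·p·(1−p) − e·p]·Δt with Δt = 1.
t = 1: p = 0.14000 + (+0.01487) = 0.15487
t = 2: p = 0.15487 + (+0.01375) = 0.16862
t = 3: p = 0.16862 + (+0.01226) = 0.18088
t = 4: p = 0.18088 + (+0.01056) = 0.19144
t = 5: p = 0.19144 + (+0.00881) = 0.20025

0.200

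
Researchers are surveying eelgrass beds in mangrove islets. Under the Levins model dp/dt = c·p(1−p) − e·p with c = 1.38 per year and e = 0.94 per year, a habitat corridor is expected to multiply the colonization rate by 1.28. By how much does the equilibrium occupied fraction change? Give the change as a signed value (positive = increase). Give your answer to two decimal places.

Before: p* = 1 − 0.94/1.38 = 0.3188.
After the change, c = 1.7664, e = 0.94, so p* = 1 − 0.94/1.7664 = 0.4678.
Δp* = 0.4678 − 0.3188 = +0.1490.

0.15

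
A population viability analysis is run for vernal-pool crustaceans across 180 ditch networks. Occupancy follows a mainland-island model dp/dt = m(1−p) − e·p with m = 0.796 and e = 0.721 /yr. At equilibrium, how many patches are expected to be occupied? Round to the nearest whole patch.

94

p* = m/(m+e) = 0.796/1.5170 = 0.5247.
Expected occupied patches = N × p* = 180 × 0.5247 = 94.45 ≈ 94.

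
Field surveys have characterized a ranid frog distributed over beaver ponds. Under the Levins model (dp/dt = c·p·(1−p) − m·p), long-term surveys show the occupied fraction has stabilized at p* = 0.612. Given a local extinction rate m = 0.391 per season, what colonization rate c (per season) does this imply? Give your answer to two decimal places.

1.01

At equilibrium c(1−p*) = m, so c = m/(1−p*).
c = 0.391/(1 − 0.612) = 0.391/0.3880 = 1.0077.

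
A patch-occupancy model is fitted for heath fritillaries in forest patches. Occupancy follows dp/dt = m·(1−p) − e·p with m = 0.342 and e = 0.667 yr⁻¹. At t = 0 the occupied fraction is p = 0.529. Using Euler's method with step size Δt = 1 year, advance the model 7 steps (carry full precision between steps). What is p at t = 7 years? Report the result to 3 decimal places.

Update rule: p ← p + [m·(1−p) − e·p]·Δt with Δt = 1.
p: 0.52900 → 0.33724  (Δp = -0.19176)
p: 0.33724 → 0.33896  (Δp = +0.00173)
p: 0.33896 → 0.33895  (Δp = -0.00002)
p: 0.33895 → 0.33895  (Δp = +0.00000)
p: 0.33895 → 0.33895  (Δp = -0.00000)
p: 0.33895 → 0.33895  (Δp = +0.00000)
p: 0.33895 → 0.33895  (Δp = -0.00000)

0.339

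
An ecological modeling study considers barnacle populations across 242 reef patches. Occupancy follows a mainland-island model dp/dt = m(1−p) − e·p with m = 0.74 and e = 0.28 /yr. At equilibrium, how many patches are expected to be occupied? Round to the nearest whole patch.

176

p* = m/(m+e) = 0.74/1.0200 = 0.7255.
Expected occupied patches = N × p* = 242 × 0.7255 = 175.57 ≈ 176.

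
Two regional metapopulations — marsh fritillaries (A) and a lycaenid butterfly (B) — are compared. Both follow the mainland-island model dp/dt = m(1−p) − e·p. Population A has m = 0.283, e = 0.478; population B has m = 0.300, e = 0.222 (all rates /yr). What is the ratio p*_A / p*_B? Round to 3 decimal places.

0.647

A: p*_A = m/(m+e) = 0.283/0.7610 = 0.3719.
B: p*_B = 0.300/0.5220 = 0.5747.
p*_A / p*_B = 0.3719/0.5747 = 0.6471.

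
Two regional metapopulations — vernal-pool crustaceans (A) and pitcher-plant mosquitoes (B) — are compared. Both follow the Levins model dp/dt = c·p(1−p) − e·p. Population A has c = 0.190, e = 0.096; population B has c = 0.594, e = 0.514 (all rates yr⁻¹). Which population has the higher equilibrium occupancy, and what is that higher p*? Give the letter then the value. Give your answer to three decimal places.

A, 0.495

A: p*_A = 1 − 0.096/0.190 = 0.4947.
B: p*_B = 1 − 0.514/0.594 = 0.1347.
A is higher at 0.4947.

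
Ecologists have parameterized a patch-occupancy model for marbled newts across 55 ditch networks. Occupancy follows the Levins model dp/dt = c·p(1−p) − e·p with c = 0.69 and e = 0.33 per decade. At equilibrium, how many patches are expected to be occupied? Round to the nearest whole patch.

29

p* = 1 − e/c = 1 − 0.33/0.69 = 0.5217.
Expected occupied patches = N × p* = 55 × 0.5217 = 28.70 ≈ 29.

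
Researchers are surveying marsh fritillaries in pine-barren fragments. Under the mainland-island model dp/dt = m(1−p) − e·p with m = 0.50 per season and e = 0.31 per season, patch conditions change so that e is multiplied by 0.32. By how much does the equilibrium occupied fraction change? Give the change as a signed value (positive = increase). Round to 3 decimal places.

0.217

Before: p* = 0.50/(0.50+0.31) = 0.6173.
After: m = 0.5, e = 0.0992; p* = 0.5/0.5992 = 0.8344.
Δp* = 0.8344 − 0.6173 = +0.2172.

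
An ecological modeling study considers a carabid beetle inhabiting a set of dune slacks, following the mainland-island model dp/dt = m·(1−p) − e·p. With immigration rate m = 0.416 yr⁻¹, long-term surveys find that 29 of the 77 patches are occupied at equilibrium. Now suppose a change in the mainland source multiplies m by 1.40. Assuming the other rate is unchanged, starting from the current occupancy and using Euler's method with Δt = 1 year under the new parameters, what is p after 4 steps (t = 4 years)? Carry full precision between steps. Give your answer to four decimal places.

0.4578

Observed p* = 29/77 = 0.37662.
Balance m(1−p*) = e·p* gives e = m(1−p*)/p* = 0.416×0.62338/0.37662 = 0.68855.
Starting from p₀ = 0.37662; update p ← p + (dp/dt)·Δt with the new parameters.
t = 1: p = 0.37662 + (+0.10373) = 0.48035
t = 2: p = 0.48035 + (-0.02811) = 0.45225
t = 3: p = 0.45225 + (+0.00762) = 0.45986
t = 4: p = 0.45986 + (-0.00206) = 0.45780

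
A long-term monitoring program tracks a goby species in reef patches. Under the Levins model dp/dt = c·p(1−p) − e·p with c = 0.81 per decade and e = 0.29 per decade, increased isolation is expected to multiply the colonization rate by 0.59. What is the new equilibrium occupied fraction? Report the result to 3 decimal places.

0.393

Before: p* = 1 − 0.29/0.81 = 0.6420.
After the change, c = 0.4779, e = 0.29, so p* = 1 − 0.29/0.4779 = 0.3932.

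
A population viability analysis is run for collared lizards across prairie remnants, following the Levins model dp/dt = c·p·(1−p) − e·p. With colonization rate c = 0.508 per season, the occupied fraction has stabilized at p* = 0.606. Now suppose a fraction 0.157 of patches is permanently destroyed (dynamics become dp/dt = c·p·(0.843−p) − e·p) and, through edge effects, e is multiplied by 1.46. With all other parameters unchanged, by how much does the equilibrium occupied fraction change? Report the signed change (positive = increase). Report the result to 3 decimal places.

Balance c(1−p*) = e gives e = 0.508×(1 − 0.60600) = 0.20015.
New p* = 0.843 − e/c = 0.843 − 0.29222/0.50800 = 0.26776.
Δp* = 0.26776 − 0.60600 = -0.33824.

-0.338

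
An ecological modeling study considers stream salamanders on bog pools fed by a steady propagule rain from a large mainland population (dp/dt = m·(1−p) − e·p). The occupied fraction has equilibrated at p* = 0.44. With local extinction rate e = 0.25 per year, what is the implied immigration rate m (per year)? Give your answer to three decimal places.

0.196

At equilibrium m(1−p*) = e·p*, so m = e·p*/(1−p*).
m = 0.25 × 0.44 / 0.5600 = 0.1100/0.5600 = 0.1964.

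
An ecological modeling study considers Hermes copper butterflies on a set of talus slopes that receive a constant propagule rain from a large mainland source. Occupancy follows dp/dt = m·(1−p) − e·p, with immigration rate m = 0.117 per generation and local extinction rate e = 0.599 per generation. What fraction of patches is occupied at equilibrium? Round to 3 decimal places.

At equilibrium the propagule rain into empty patches balances local extinction: m(1−p*) = e·p*.
p* = m/(m+e) = 0.117/(0.117+0.599) = 0.117/0.7160 = 0.1634.

0.163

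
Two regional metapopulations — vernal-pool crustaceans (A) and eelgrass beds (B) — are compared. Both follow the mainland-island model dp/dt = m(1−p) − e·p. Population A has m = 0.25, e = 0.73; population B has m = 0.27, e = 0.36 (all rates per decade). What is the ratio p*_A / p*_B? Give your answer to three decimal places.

A: p*_A = m/(m+e) = 0.25/0.9800 = 0.2551.
B: p*_B = 0.27/0.6300 = 0.4286.
p*_A / p*_B = 0.2551/0.4286 = 0.5952.

0.595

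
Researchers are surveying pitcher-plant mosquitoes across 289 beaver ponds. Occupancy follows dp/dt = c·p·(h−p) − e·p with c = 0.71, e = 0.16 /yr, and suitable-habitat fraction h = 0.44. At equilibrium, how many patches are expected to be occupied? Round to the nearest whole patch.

p* = h − e/c = 0.44 − 0.2254 = 0.2146.
Expected occupied patches = N × p* = 289 × 0.2146 = 62.03 ≈ 62.

62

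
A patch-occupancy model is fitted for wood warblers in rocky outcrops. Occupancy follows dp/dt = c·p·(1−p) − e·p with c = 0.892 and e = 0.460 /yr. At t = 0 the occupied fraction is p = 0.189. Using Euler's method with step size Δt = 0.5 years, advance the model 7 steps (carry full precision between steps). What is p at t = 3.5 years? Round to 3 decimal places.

Update rule: p ← p + [c·p·(1−p) − e·p]·Δt with Δt = 0.5.
  1  |  dp/dt·Δt = +0.024892  |  p_1 = 0.213892
  2  |  dp/dt·Δt = +0.025796  |  p_2 = 0.239689
  3  |  dp/dt·Δt = +0.026150  |  p_3 = 0.265838
  4  |  dp/dt·Δt = +0.025902  |  p_4 = 0.291741
  5  |  dp/dt·Δt = +0.025056  |  p_5 = 0.316796
  6  |  dp/dt·Δt = +0.023667  |  p_6 = 0.340464
  7  |  dp/dt·Δt = +0.021842  |  p_7 = 0.362306

0.362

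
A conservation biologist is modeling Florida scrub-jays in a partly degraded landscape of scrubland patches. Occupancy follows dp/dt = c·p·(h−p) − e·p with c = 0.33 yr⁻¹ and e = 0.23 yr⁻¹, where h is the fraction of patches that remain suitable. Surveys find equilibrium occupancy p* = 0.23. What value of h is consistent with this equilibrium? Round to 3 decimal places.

0.927

At equilibrium c(h−p*) = e, so h = p* + e/c.
h = 0.23 + 0.23/0.33 = 0.23 + 0.6970 = 0.9270.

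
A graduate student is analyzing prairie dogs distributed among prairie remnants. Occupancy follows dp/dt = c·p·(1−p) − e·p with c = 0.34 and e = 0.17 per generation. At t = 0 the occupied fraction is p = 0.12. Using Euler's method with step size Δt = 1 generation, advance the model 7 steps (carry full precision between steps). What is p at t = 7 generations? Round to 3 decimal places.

Update rule: p ← p + [c·p·(1−p) − e·p]·Δt with Δt = 1.
t = 1: p = 0.12000 + (+0.01550) = 0.13550
t = 2: p = 0.13550 + (+0.01679) = 0.15230
t = 3: p = 0.15230 + (+0.01800) = 0.17030
t = 4: p = 0.17030 + (+0.01909) = 0.18939
t = 5: p = 0.18939 + (+0.02000) = 0.20939
t = 6: p = 0.20939 + (+0.02069) = 0.23008
t = 7: p = 0.23008 + (+0.02112) = 0.25120

0.251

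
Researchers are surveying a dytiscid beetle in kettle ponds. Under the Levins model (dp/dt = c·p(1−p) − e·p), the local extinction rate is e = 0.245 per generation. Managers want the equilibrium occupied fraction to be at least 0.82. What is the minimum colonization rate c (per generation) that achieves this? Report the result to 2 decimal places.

p* = 1 − e/c ≥ 0.82 requires e/c ≤ 0.1800, i.e. c ≥ e/0.1800.
c_min = 0.245/0.1800 = 1.3611.

1.36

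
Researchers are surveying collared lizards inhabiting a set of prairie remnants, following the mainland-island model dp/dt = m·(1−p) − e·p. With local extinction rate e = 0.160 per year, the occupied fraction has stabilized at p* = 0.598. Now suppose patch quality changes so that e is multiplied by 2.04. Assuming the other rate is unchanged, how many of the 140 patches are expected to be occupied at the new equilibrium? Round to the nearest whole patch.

59

Balance m(1−p*) = e·p* gives m = e·p*/(1−p*) = 0.160×0.59800/0.40200 = 0.23801.
New p* = m/(m+e) = 0.23801/(0.23801+0.32640) = 0.42170.
Expected occupied = 140 × 0.42170 = 59.04 ≈ 59.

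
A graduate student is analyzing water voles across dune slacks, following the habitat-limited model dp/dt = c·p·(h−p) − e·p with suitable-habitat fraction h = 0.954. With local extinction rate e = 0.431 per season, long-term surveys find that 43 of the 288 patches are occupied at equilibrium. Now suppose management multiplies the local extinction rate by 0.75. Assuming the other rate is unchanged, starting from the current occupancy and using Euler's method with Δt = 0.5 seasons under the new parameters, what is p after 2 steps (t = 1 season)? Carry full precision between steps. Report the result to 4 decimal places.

Observed p* = 43/288 = 0.14931.
Balance c(h−p*) = e gives c = e/(0.954 − 0.14931) = 0.431/0.80469 = 0.53561.
Starting from p₀ = 0.14931; update p ← p + (dp/dt)·Δt with the new parameters.
p: 0.14931 → 0.15735  (Δp = +0.00804)
p: 0.15735 → 0.16549  (Δp = +0.00814)

0.1655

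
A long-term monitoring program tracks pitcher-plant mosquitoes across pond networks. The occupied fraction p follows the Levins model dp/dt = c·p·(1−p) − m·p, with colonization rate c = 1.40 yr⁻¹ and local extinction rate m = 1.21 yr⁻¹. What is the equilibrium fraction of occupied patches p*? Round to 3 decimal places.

Setting dp/dt = 0 and dividing through by p* gives c·(1−p*) = m.
So p* = 1 − m/c = 1 − 1.21/1.40 = 1 − 0.8643 = 0.1357.

0.136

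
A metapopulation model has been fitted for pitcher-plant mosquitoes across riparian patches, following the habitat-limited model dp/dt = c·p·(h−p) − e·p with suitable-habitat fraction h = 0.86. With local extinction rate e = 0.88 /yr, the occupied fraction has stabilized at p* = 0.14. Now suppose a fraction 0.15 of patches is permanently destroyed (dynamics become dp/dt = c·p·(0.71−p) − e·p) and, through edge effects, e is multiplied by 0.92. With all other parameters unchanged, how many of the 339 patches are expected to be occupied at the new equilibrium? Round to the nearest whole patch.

Balance c(h−p*) = e gives c = e/(0.86 − 0.14000) = 0.88/0.72000 = 1.22222.
New p* = 0.71 − e/c = 0.71 − 0.80960/1.22222 = 0.04760.
Expected occupied = 339 × 0.04760 = 16.14 ≈ 16.

16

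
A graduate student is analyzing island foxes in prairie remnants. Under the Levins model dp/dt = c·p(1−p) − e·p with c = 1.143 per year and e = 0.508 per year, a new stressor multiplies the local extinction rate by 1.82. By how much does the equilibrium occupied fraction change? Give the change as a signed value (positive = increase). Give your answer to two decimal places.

Before: p* = 1 − 0.508/1.143 = 0.5556.
After the change, c = 1.143, e = 0.92456, so p* = 1 − 0.92456/1.143 = 0.1911.
Δp* = 0.1911 − 0.5556 = -0.3644.

-0.36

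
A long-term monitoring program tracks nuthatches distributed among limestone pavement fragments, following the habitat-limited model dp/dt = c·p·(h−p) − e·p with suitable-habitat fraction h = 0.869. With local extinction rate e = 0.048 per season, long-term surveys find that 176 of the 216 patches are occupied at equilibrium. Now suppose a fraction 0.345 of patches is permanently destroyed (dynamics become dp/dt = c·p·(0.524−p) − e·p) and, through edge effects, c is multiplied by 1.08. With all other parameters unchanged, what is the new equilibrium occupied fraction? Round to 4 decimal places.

0.4738

Observed p* = 176/216 = 0.81481.
Balance c(h−p*) = e gives c = e/(0.869 − 0.81481) = 0.048/0.05419 = 0.88577.
New p* = 0.524 − e/c = 0.524 − 0.04800/0.95663 = 0.47382.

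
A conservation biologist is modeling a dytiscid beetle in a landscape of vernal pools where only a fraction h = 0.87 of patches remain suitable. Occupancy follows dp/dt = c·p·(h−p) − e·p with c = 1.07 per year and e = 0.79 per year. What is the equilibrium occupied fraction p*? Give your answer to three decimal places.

Setting dp/dt = 0 and dividing by p* gives c·(h−p*) = e.
So p* = h − e/c = 0.87 − 0.79/1.07 = 0.87 − 0.7383 = 0.1317.

0.132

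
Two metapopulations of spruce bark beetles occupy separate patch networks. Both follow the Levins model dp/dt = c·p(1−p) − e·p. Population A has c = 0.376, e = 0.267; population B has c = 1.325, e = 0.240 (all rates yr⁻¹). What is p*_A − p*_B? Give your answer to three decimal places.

A: p*_A = 1 − 0.267/0.376 = 0.2899.
B: p*_B = 1 − 0.240/1.325 = 0.8189.
p*_A − p*_B = 0.2899 − 0.8189 = -0.5290.

-0.529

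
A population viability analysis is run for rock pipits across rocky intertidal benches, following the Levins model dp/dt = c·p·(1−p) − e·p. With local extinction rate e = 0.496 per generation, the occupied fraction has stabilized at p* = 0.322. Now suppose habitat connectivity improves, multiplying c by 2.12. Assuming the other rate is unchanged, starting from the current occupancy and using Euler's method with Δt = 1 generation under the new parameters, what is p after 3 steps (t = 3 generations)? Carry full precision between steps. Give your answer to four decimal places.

0.6799

Balance c(1−p*) = e gives c = e/(1 − 0.32200) = 0.496/0.67800 = 0.73156.
Starting from p₀ = 0.32200; update p ← p + (dp/dt)·Δt with the new parameters.
  1  |  dp/dt·Δt = +0.178877  |  p_1 = 0.500877
  2  |  dp/dt·Δt = +0.139292  |  p_2 = 0.640170
  3  |  dp/dt·Δt = +0.039733  |  p_3 = 0.679902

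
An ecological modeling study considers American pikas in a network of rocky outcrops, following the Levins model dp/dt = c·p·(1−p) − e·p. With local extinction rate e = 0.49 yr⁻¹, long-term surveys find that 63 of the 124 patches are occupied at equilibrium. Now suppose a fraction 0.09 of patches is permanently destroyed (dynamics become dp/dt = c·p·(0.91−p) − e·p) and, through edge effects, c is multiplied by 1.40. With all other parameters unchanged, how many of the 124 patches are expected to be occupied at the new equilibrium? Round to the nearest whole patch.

Observed p* = 63/124 = 0.50806.
Balance c(1−p*) = e gives c = e/(1 − 0.50806) = 0.49/0.49194 = 0.99606.
New p* = 0.91 − e/c = 0.91 − 0.49000/1.39448 = 0.55861.
Expected occupied = 124 × 0.55861 = 69.27 ≈ 69.

69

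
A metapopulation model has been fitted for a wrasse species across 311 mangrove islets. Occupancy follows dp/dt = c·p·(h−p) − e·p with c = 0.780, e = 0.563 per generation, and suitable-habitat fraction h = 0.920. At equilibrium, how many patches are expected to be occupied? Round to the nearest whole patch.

62

p* = h − e/c = 0.920 − 0.7218 = 0.1982.
Expected occupied patches = N × p* = 311 × 0.1982 = 61.64 ≈ 62.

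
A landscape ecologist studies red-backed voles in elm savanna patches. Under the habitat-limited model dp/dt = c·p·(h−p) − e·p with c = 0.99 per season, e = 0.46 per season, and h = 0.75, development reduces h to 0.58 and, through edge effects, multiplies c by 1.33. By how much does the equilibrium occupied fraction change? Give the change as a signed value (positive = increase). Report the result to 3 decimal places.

Before: p* = h − e/c = 0.75 − 0.46/0.99 = 0.75 − 0.4646 = 0.2854.
After: c = 1.3167, e = 0.46, h = 0.58; p* = 0.58 − 0.46/1.3167 = 0.2306.
Δp* = 0.2306 − 0.2854 = -0.0547.

-0.055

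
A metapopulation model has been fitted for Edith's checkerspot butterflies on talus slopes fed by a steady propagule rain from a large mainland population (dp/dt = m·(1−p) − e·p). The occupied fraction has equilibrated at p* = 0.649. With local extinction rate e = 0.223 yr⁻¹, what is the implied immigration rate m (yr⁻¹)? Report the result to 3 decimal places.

At equilibrium m(1−p*) = e·p*, so m = e·p*/(1−p*).
m = 0.223 × 0.649 / 0.3510 = 0.1447/0.3510 = 0.4123.

0.412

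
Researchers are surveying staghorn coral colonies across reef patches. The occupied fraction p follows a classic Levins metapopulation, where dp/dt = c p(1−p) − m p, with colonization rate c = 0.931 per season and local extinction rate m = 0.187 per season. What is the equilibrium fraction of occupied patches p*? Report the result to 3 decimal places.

0.799

Setting dp/dt = 0 and dividing through by p* gives c·(1−p*) = m.
So p* = 1 − m/c = 1 − 0.187/0.931 = 1 − 0.2009 = 0.7991.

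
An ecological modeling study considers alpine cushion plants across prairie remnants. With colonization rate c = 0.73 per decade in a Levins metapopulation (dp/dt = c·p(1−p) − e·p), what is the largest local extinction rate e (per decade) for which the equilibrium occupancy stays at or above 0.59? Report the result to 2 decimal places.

0.30

1 − e/c ≥ 0.59 ⇒ e ≤ c(1 − 0.59) = 0.73 × 0.4100.
e_max = 0.2993.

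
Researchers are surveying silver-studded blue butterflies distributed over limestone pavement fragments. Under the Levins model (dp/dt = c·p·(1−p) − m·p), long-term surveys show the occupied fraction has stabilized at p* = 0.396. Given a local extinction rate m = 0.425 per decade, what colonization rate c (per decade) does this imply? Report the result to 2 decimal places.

At equilibrium c(1−p*) = m, so c = m/(1−p*).
c = 0.425/(1 − 0.396) = 0.425/0.6040 = 0.7036.

0.70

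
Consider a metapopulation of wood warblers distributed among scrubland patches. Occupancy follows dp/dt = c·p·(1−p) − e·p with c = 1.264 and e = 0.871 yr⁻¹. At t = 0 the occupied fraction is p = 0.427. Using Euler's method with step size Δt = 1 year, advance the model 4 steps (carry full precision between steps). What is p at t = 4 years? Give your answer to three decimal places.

Update rule: p ← p + [c·p·(1−p) − e·p]·Δt with Δt = 1.
  1  |  dp/dt·Δt = -0.062653  |  p_1 = 0.364347
  2  |  dp/dt·Δt = -0.024606  |  p_2 = 0.339741
  3  |  dp/dt·Δt = -0.012378  |  p_3 = 0.327363
  4  |  dp/dt·Δt = -0.006805  |  p_4 = 0.320558

0.321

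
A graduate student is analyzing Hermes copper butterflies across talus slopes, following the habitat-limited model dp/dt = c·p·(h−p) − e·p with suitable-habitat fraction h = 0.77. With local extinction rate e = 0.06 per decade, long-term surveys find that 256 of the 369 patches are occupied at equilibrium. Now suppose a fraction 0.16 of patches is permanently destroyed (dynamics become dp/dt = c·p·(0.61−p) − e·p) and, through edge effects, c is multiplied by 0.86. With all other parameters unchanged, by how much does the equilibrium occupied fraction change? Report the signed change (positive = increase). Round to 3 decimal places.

-0.172

Observed p* = 256/369 = 0.69377.
Balance c(h−p*) = e gives c = e/(0.77 − 0.69377) = 0.06/0.07623 = 0.78709.
New p* = 0.61 − e/c = 0.61 − 0.06000/0.67690 = 0.52136.
Δp* = 0.52136 − 0.69377 = -0.17241.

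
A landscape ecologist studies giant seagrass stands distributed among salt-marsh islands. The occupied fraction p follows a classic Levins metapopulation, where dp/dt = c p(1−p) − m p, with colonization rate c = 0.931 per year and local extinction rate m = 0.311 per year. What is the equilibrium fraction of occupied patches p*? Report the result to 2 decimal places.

Setting dp/dt = 0 and dividing through by p* gives c·(1−p*) = m.
So p* = 1 − m/c = 1 − 0.311/0.931 = 1 − 0.3340 = 0.6660.

0.67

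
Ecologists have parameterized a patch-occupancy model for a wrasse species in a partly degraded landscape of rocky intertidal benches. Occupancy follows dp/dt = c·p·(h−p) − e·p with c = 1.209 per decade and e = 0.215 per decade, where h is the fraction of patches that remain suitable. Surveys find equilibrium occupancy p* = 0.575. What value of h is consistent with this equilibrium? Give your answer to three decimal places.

At equilibrium c(h−p*) = e, so h = p* + e/c.
h = 0.575 + 0.215/1.209 = 0.575 + 0.1778 = 0.7528.

0.753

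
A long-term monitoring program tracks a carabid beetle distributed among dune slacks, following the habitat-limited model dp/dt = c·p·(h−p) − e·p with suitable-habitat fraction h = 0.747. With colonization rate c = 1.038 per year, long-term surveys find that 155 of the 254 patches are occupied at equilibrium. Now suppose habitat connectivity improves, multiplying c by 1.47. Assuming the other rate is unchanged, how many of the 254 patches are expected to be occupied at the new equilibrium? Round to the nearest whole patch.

166

Observed p* = 155/254 = 0.61024.
Balance c(h−p*) = e gives e = 1.038×(0.747 − 0.61024) = 0.14196.
New p* = 0.747 − e/c = 0.747 − 0.14196/1.52586 = 0.65396.
Expected occupied = 254 × 0.65396 = 166.11 ≈ 166.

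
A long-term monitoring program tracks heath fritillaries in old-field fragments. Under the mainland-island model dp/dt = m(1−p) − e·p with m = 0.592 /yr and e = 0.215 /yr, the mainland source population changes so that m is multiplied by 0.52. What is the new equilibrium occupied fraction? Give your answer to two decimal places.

0.59

Before: p* = 0.592/(0.592+0.215) = 0.7336.
After: m = 0.30784, e = 0.215; p* = 0.30784/0.5228 = 0.5888.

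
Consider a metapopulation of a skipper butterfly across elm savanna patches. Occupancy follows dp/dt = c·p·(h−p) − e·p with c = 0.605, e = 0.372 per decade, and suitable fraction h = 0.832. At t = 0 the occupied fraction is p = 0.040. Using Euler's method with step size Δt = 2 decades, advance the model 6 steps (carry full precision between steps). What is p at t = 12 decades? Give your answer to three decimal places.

Update rule: p ← p + [c·p·(h−p) − e·p]·Δt with Δt = 2.
p: 0.04000 → 0.04857  (Δp = +0.00857)
p: 0.04857 → 0.05848  (Δp = +0.00991)
p: 0.05848 → 0.06970  (Δp = +0.01123)
p: 0.06970 → 0.08214  (Δp = +0.01243)
p: 0.08214 → 0.09555  (Δp = +0.01342)
p: 0.09555 → 0.10961  (Δp = +0.01406)

0.110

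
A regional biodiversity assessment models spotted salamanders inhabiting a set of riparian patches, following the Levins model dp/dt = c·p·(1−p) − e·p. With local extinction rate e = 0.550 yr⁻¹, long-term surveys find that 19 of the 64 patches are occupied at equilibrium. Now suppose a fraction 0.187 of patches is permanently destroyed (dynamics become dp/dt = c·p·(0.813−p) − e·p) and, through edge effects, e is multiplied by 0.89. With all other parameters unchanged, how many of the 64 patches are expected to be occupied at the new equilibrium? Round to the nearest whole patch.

Observed p* = 19/64 = 0.29688.
Balance c(1−p*) = e gives c = e/(1 − 0.29688) = 0.550/0.70312 = 0.78223.
New p* = 0.813 − e/c = 0.813 − 0.48950/0.78223 = 0.18722.
Expected occupied = 64 × 0.18722 = 11.98 ≈ 12.

12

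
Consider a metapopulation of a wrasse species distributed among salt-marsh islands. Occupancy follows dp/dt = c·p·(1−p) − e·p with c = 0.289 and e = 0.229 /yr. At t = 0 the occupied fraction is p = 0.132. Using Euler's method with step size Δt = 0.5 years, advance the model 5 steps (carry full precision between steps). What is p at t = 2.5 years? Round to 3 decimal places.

0.139

Update rule: p ← p + [c·p·(1−p) − e·p]·Δt with Δt = 0.5.
step 1: Δp = +0.00144, p = 0.13344
step 2: Δp = +0.00143, p = 0.13487
step 3: Δp = +0.00142, p = 0.13629
step 4: Δp = +0.00140, p = 0.13769
step 5: Δp = +0.00139, p = 0.13909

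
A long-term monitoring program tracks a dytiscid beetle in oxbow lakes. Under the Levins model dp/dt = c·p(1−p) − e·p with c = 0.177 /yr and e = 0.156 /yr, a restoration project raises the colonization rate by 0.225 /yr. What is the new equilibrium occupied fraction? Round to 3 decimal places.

0.612

Before: p* = 1 − 0.156/0.177 = 0.1186.
After the change, c = 0.402, e = 0.156, so p* = 1 − 0.156/0.402 = 0.6119.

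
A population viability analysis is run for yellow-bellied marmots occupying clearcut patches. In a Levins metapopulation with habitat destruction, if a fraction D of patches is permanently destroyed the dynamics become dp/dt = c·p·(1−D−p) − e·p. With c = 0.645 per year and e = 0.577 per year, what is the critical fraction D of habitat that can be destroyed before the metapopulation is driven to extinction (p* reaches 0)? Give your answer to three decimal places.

0.105

The nontrivial equilibrium is p* = (1−D) − e/c; extinction occurs when this hits zero.
So D_crit = 1 − e/c = 1 − 0.577/0.645 = 1 − 0.8946 = 0.1054.
Note this equals the original equilibrium occupancy — the Levins extinction-debt result.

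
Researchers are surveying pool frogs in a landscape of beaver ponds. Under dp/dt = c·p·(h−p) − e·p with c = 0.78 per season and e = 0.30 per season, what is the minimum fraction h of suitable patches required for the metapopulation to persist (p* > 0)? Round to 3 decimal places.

p* = h − e/c is positive only when h > e/c.
h_min = e/c = 0.30/0.78 = 0.3846.

0.385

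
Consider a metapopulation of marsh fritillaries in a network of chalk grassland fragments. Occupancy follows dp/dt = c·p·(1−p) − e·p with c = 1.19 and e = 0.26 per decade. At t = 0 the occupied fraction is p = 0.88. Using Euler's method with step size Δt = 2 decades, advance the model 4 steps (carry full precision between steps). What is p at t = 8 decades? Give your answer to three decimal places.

0.828

Update rule: p ← p + [c·p·(1−p) − e·p]·Δt with Δt = 2.
  1  |  dp/dt·Δt = -0.206272  |  p_1 = 0.673728
  2  |  dp/dt·Δt = +0.172830  |  p_2 = 0.846558
  3  |  dp/dt·Δt = -0.131053  |  p_3 = 0.715504
  4  |  dp/dt·Δt = +0.112405  |  p_4 = 0.827910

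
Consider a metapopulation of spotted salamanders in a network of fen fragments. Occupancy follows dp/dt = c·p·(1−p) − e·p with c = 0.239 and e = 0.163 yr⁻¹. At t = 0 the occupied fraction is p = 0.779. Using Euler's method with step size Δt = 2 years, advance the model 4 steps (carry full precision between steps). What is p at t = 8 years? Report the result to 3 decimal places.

0.437

Update rule: p ← p + [c·p·(1−p) − e·p]·Δt with Δt = 2.
p: 0.77900 → 0.60734  (Δp = -0.17166)
p: 0.60734 → 0.52334  (Δp = -0.08400)
p: 0.52334 → 0.47197  (Δp = -0.05137)
p: 0.47197 → 0.43723  (Δp = -0.03474)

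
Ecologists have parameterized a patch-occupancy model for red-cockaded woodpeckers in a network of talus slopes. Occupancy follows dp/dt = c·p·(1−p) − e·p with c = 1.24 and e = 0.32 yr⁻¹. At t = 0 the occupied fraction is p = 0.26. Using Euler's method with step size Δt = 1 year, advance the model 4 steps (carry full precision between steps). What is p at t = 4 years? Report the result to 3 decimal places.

Update rule: p ← p + [c·p·(1−p) − e·p]·Δt with Δt = 1.
step 1: Δp = +0.15538, p = 0.41538
step 2: Δp = +0.16820, p = 0.58358
step 3: Δp = +0.11459, p = 0.69817
step 4: Δp = +0.03789, p = 0.73606

0.736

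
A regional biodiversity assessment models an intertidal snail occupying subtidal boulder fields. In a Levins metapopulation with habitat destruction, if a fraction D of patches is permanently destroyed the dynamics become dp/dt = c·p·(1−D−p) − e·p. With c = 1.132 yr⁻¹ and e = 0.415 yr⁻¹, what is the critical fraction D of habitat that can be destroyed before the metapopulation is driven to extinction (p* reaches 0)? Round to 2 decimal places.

The nontrivial equilibrium is p* = (1−D) − e/c; extinction occurs when this hits zero.
So D_crit = 1 − e/c = 1 − 0.415/1.132 = 1 − 0.3666 = 0.6334.
This equals the undisturbed p*, a classic result of Lande's extension.

0.63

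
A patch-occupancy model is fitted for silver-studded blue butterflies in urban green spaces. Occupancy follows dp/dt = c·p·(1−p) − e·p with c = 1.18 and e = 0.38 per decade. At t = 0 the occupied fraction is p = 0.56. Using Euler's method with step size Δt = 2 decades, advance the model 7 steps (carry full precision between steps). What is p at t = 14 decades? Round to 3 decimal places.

Update rule: p ← p + [c·p·(1−p) − e·p]·Δt with Δt = 2.
step 1: Δp = +0.15590, p = 0.71590
step 2: Δp = -0.06410, p = 0.65181
step 3: Δp = +0.04024, p = 0.69205
step 4: Δp = -0.02300, p = 0.66905
step 5: Δp = +0.01408, p = 0.68313
step 6: Δp = -0.00832, p = 0.67481
step 7: Δp = +0.00503, p = 0.67984

0.680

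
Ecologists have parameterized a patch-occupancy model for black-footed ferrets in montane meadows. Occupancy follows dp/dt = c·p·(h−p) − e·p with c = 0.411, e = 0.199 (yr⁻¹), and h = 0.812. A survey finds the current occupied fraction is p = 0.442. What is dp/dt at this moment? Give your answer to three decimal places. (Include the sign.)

-0.021

Colonization term: c·p·(h−p) = 0.411×0.442×0.3700 = 0.06721.
Extinction term: e·p = 0.08796.
dp/dt = 0.06721 − 0.08796 = -0.02074.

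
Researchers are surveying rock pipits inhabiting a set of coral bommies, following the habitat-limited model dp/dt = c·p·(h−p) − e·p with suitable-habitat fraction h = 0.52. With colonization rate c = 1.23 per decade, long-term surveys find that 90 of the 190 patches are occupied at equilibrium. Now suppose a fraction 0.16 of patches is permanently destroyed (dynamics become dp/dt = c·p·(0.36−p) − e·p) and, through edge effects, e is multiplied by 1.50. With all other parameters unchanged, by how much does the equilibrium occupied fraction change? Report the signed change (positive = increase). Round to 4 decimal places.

-0.1832

Observed p* = 90/190 = 0.47368.
Balance c(h−p*) = e gives e = 1.23×(0.52 − 0.47368) = 0.05697.
New p* = 0.36 − e/c = 0.36 − 0.08546/1.23000 = 0.29052.
Δp* = 0.29052 − 0.47368 = -0.18316.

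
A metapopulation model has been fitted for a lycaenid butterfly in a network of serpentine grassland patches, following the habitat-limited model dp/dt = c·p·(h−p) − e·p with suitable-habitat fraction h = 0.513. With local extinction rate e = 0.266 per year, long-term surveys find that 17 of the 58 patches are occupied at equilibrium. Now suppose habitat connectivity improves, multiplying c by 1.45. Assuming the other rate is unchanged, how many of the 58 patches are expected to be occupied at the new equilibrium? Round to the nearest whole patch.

Observed p* = 17/58 = 0.29310.
Balance c(h−p*) = e gives c = e/(0.513 − 0.29310) = 0.266/0.21990 = 1.20964.
New p* = 0.513 − e/c = 0.513 − 0.26600/1.75398 = 0.36134.
Expected occupied = 58 × 0.36134 = 20.96 ≈ 21.

21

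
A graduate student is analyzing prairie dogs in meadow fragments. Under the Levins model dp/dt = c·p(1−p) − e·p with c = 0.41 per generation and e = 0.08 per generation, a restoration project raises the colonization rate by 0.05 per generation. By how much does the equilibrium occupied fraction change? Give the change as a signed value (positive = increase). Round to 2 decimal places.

Before: p* = 1 − 0.08/0.41 = 0.8049.
After the change, c = 0.46, e = 0.08, so p* = 1 − 0.08/0.46 = 0.8261.
Δp* = 0.8261 − 0.8049 = +0.0212.

0.02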